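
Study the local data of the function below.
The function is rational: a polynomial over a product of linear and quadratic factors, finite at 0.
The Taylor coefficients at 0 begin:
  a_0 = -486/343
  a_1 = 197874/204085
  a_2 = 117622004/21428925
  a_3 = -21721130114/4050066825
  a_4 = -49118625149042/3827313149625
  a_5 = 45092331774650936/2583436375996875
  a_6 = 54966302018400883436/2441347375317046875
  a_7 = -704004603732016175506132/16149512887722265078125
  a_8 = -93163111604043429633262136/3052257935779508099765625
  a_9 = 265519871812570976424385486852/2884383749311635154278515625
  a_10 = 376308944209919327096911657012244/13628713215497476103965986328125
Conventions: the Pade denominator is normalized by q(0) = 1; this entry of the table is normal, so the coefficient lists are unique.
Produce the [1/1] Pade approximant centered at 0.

The Pade approximant has numerator coefficients [-486/343, 20171395494/2243506405]; denominator coefficients [1, -58811002/10388385].

Taylor coefficients needed (read off): a_0 = -486/343, a_1 = 197874/204085, a_2 = 117622004/21428925.
Write the denominator as Q(χ) = 1 + q1*χ. Requiring Q*f - P = O(χ^3) with deg P <= 1 kills the coefficients of χ^2..χ^2 in Q*f:
  χ^2: a_2 + q1*a_1 = 0, i.e. 117622004/21428925 + (197874/204085)*q1 = 0.
Solving this linear system: q1 = -58811002/10388385.
The numerator is Q*f truncated at degree 1: P0 = a_0 = -486/343; P1 = a_1 + q1*a_0 = 20171395494/2243506405.


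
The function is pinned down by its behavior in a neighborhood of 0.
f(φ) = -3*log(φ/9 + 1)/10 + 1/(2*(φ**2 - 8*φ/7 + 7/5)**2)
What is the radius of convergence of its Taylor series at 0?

The radius of convergence is (1/5)*sqrt(35).

Denominator factor (φ**2 - 8*φ/7 + 7/5)^2: discriminant -1052/245, complex-conjugate roots (4/7) + ((1/35)*sqrt(1315))*i and (4/7) - ((1/35)*sqrt(1315))*i; poles of order 2, moduli (1/5)*sqrt(35) and (1/5)*sqrt(35).
Branch term (-3/10)*log(1 - φ/(-9)): its argument vanishes at φ = -9, a logarithmic branch point, modulus 9.
The radius of convergence is the smallest modulus among the singular points: (1/5)*sqrt(35).


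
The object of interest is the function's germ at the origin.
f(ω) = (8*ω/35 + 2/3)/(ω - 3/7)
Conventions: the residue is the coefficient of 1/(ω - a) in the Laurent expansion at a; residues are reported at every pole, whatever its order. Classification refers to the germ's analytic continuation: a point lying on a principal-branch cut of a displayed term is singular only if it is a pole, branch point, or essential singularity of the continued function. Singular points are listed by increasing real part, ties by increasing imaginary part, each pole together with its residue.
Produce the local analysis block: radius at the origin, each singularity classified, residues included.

Radius of convergence at 0: 3/7.
At 3/7: a pole of order 1; residue 562/735.

Denominator factor (ω - 3/7): pole of order 1 at 3/7, modulus 3/7.
The radius of convergence is the smallest modulus among the singular points: 3/7.
At the order-1 pole 3/7 set g(ω) = (ω - (3/7))*f(ω) = 8*ω/35 + 2/3.
Simple pole: residue = g(a) at a = 3/7, which is 562/735.


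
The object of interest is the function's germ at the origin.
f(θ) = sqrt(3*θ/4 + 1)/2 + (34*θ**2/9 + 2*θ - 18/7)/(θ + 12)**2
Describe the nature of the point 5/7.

Denominator factors: θ + 12 = 89/7 at θ = 5/7 — none vanishes.
Branch term sqrt(1 - θ/(-4/3)): argument at 5/7 is 43/28, nonzero, so 5/7 is not its branch point (a point on a principal cut is still regular for the continued germ).
So the germ continues analytically to 5/7.

The point is a regular point.


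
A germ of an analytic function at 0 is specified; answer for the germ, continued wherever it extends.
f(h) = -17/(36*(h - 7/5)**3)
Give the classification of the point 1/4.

Denominator factors: h - 7/5 = -23/20 at h = 1/4 — none vanishes.
So the germ continues analytically to 1/4.

The point is a regular point.


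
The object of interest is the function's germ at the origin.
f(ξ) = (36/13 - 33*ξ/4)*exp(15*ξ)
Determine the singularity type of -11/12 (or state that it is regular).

There is no denominator, hence no pole anywhere.
The factor exp(15*ξ) is entire.
So the germ continues analytically to -11/12.

The point is a regular point.


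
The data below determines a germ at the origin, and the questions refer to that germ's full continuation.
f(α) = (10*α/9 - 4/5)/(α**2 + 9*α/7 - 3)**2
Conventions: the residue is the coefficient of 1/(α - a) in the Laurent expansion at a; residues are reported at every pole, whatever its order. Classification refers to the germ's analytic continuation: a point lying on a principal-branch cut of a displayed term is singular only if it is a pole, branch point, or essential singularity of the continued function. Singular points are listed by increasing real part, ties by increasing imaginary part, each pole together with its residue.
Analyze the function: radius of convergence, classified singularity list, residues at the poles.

Denominator factor (α**2 + 9*α/7 - 3)^2: discriminant 669/49, real irrational roots -9/14 + (1/14)*sqrt(669) and -9/14 - (1/14)*sqrt(669); poles of order 2, moduli -9/14 + (1/14)*sqrt(669) and 9/14 + (1/14)*sqrt(669).
The radius of convergence is the smallest modulus among the singular points: -9/14 + (1/14)*sqrt(669).
The factor α**2 + 9*α/7 - 3 splits as (α - a)(α - a') with a = -9/14 - (1/14)*sqrt(669), a' = -9/14 + (1/14)*sqrt(669). At the order-2 pole a set g(α) = (α - a)^2*f(α) = [10*α/9 - 4/5] / (α - a')^2.
Order-2 pole: residue = g'(a); g'(-9/14 - (1/14)*sqrt(669)) = -(5194/2237805)*sqrt(669), so the residue is -(5194/2237805)*sqrt(669).
The factor α**2 + 9*α/7 - 3 splits as (α - a)(α - a') with a = -9/14 + (1/14)*sqrt(669), a' = -9/14 - (1/14)*sqrt(669). At the order-2 pole a set g(α) = (α - a)^2*f(α) = [10*α/9 - 4/5] / (α - a')^2.
Order-2 pole: residue = g'(a); g'(-9/14 + (1/14)*sqrt(669)) = (5194/2237805)*sqrt(669), so the residue is (5194/2237805)*sqrt(669).
List the singular points by increasing real part (a conjugate pair: the negative imaginary part first).

Radius of convergence at 0: -9/14 + (1/14)*sqrt(669).
At -9/14 - (1/14)*sqrt(669): a pole of order 2; residue -(5194/2237805)*sqrt(669).
At -9/14 + (1/14)*sqrt(669): a pole of order 2; residue (5194/2237805)*sqrt(669).


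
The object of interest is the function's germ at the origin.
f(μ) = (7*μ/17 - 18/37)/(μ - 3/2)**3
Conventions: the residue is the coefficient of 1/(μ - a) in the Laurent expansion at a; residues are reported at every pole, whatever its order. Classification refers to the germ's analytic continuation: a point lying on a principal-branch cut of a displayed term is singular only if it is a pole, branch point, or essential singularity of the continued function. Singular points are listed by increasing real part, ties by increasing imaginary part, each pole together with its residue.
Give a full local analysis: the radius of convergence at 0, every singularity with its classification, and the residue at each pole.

Radius of convergence at 0: 3/2.
At 3/2: a pole of order 3; residue 0.

Denominator factor (μ - 3/2)^3: pole of order 3 at 3/2, modulus 3/2.
The radius of convergence is the smallest modulus among the singular points: 3/2.
At the order-3 pole 3/2 set g(μ) = (μ - (3/2))^3*f(μ) = 7*μ/17 - 18/37.
Order-3 pole: residue = g''(a)/2; g''(3/2) = 0, so the residue is 0.


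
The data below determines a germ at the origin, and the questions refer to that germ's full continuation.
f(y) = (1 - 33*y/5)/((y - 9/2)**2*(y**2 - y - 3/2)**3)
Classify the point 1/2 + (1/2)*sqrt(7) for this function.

The point is a pole of order 3.

The denominator factor y**2 - y - 3/2 vanishes at 1/2 + (1/2)*sqrt(7) and appears to the power 3; the numerator there equals -23/10 - (33/10)*sqrt(7), nonzero, and no other factor vanishes.
Hence a pole whose order is the multiplicity, 3.


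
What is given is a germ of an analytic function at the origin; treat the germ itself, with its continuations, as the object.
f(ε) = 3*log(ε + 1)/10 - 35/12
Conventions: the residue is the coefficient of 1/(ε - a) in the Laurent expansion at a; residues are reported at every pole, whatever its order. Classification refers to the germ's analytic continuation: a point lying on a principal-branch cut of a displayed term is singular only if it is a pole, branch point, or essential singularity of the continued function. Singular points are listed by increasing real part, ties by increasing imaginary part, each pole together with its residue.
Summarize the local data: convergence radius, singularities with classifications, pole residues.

Radius of convergence at 0: 1.
At -1: a logarithmic branch point.

Branch term (3/10)*log(1 - ε/(-1)): its argument vanishes at ε = -1, a logarithmic branch point, modulus 1.
The radius of convergence is the smallest modulus among the singular points: 1.


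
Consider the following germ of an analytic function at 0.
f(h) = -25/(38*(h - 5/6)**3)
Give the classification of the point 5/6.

The point is a pole of order 3.

The denominator factor h - 5/6 vanishes at 5/6 and appears to the power 3; the numerator there equals -25/38, nonzero, and no other factor vanishes.
Hence a pole whose order is the multiplicity, 3.


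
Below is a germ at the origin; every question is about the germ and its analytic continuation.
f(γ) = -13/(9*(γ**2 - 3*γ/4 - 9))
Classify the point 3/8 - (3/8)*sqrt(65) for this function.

The point is a pole of order 1.

The denominator factor γ**2 - 3*γ/4 - 9 vanishes at 3/8 - (3/8)*sqrt(65) and appears to the power 1; the numerator there equals -13/9, nonzero, and no other factor vanishes.
Hence a pole whose order is the multiplicity, 1.


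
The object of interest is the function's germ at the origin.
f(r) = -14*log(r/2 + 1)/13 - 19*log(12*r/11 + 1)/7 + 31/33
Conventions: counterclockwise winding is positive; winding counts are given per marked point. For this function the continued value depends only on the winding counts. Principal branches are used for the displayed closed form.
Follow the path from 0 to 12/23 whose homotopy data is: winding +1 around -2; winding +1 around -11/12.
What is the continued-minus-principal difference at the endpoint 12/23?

Continued minus principal equals -(690/91)*pi*i.

The rational part is single-valued and drops out of the difference; each branch term changes only by its own monodromy.
(-14/13)*log(1 - r/(-2)): each positive loop around -2 adds 2*pi*i to the log, so winding +1 contributes (-14/13)*(1)*2*pi*i = -(28/13)*pi*i.
(-19/7)*log(1 - r/(-11/12)): each positive loop around -11/12 adds 2*pi*i to the log, so winding +1 contributes (-19/7)*(1)*2*pi*i = -(38/7)*pi*i.
Summing the contributions at r = 12/23 gives -(690/91)*pi*i.


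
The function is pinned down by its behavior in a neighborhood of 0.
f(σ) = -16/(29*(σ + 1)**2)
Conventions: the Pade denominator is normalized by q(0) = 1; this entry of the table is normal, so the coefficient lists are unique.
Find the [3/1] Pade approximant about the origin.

The Pade approximant has numerator coefficients [-16/29, 12/29, -8/29, 4/29]; denominator coefficients [1, 5/4].

Taylor coefficients needed (expand at 0): a_0 = -16/29, a_1 = 32/29, a_2 = -48/29, a_3 = 64/29, a_4 = -80/29.
Write the denominator as Q(σ) = 1 + q1*σ. Requiring Q*f - P = O(σ^5) with deg P <= 3 kills the coefficients of σ^4..σ^4 in Q*f:
  σ^4: a_4 + q1*a_3 = 0, i.e. -80/29 + (64/29)*q1 = 0.
Solving this linear system: q1 = 5/4.
The numerator is Q*f truncated at degree 3: P0 = a_0 = -16/29; P1 = a_1 + q1*a_0 = 12/29; P2 = a_2 + q1*a_1 = -8/29; P3 = a_3 + q1*a_2 = 4/29.


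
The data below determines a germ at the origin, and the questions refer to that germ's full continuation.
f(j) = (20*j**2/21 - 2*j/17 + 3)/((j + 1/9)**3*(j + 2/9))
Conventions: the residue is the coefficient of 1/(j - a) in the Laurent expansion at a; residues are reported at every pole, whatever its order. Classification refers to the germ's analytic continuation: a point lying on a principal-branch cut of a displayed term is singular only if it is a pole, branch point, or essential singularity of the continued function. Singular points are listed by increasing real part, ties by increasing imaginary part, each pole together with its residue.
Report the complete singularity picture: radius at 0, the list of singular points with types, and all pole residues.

Radius of convergence at 0: 1/9.
At -2/9: a pole of order 1; residue -266601/119.
At -1/9: a pole of order 3; residue 266601/119.

Denominator factor (j + 1/9)^3: pole of order 3 at -1/9, modulus 1/9.
Denominator factor (j + 2/9): pole of order 1 at -2/9, modulus 2/9.
The radius of convergence is the smallest modulus among the singular points: 1/9.
At the order-1 pole -2/9 set g(j) = (j - (-2/9))*f(j) = (20*j**2/21 - 2*j/17 + 3)/(j + 1/9)**3.
Simple pole: residue = g(a) at a = -2/9, which is -266601/119.
At the order-3 pole -1/9 set g(j) = (j - (-1/9))^3*f(j) = (20*j**2/21 - 2*j/17 + 3)/(j + 2/9).
Order-3 pole: residue = g''(a)/2; g''(-1/9) = 533202/119, so the residue is 266601/119.
List the singular points by increasing real part (a conjugate pair: the negative imaginary part first).


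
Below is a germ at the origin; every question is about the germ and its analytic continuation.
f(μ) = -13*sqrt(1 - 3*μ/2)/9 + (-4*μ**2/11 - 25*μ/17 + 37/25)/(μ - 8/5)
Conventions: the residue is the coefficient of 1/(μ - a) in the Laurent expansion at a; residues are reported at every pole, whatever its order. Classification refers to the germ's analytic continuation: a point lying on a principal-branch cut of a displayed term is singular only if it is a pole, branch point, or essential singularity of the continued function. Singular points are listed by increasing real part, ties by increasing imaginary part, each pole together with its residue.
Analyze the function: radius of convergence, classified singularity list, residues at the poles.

Denominator factor (μ - 8/5): pole of order 1 at 8/5, modulus 8/5.
Branch term (-13/9)*sqrt(1 - μ/(2/3)): its argument vanishes at μ = 2/3, a square-root branch point, modulus 2/3.
The radius of convergence is the smallest modulus among the singular points: 2/3.
The branch term is analytic at 8/5 and contributes nothing to the residue; only the rational part matters.
At the order-1 pole 8/5 set g(μ) = (μ - (8/5))*(rational part) = -4*μ**2/11 - 25*μ/17 + 37/25.
Simple pole: residue = g(a) at a = 8/5, which is -8433/4675.
List the singular points by increasing real part (a conjugate pair: the negative imaginary part first).

Radius of convergence at 0: 2/3.
At 2/3: an algebraic (square-root) branch point.
At 8/5: a pole of order 1; residue -8433/4675.


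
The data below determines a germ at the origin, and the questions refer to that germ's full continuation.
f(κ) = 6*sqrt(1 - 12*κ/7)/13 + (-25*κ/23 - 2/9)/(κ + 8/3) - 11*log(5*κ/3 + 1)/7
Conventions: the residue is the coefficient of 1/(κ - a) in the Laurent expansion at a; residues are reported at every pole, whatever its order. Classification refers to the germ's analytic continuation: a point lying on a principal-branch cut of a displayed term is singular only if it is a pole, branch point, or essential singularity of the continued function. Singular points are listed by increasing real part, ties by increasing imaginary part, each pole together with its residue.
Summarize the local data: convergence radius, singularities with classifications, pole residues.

Denominator factor (κ + 8/3): pole of order 1 at -8/3, modulus 8/3.
Branch term (6/13)*sqrt(1 - κ/(7/12)): its argument vanishes at κ = 7/12, a square-root branch point, modulus 7/12.
Branch term (-11/7)*log(1 - κ/(-3/5)): its argument vanishes at κ = -3/5, a logarithmic branch point, modulus 3/5.
The radius of convergence is the smallest modulus among the singular points: 7/12.
The branch terms are analytic at -8/3 and contribute nothing to the residue; only the rational part matters.
At the order-1 pole -8/3 set g(κ) = (κ - (-8/3))*(rational part) = -25*κ/23 - 2/9.
Simple pole: residue = g(a) at a = -8/3, which is 554/207.
List the singular points by increasing real part (a conjugate pair: the negative imaginary part first).

Radius of convergence at 0: 7/12.
At -8/3: a pole of order 1; residue 554/207.
At -3/5: a logarithmic branch point.
At 7/12: an algebraic (square-root) branch point.


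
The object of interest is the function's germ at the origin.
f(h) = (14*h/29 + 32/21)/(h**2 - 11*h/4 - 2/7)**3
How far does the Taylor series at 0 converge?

The radius of convergence is -11/8 + (5/56)*sqrt(273).

Denominator factor (h**2 - 11*h/4 - 2/7)^3: discriminant 975/112, real irrational roots 11/8 + (5/56)*sqrt(273) and 11/8 - (5/56)*sqrt(273); poles of order 3, moduli 11/8 + (5/56)*sqrt(273) and -11/8 + (5/56)*sqrt(273).
The radius of convergence is the smallest modulus among the singular points: -11/8 + (5/56)*sqrt(273).


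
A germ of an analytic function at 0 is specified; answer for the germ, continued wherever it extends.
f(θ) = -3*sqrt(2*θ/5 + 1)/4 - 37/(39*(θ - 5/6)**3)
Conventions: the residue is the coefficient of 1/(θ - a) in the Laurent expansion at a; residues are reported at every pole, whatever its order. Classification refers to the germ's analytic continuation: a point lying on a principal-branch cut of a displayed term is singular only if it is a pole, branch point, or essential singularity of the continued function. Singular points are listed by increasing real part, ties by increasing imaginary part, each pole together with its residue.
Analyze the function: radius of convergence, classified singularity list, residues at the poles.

Denominator factor (θ - 5/6)^3: pole of order 3 at 5/6, modulus 5/6.
Branch term (-3/4)*sqrt(1 - θ/(-5/2)): its argument vanishes at θ = -5/2, a square-root branch point, modulus 5/2.
The radius of convergence is the smallest modulus among the singular points: 5/6.
The branch term is analytic at 5/6 and contributes nothing to the residue; only the rational part matters.
At the order-3 pole 5/6 set g(θ) = (θ - (5/6))^3*(rational part) = -37/39.
Order-3 pole: residue = g''(a)/2; g''(5/6) = 0, so the residue is 0.
List the singular points by increasing real part (a conjugate pair: the negative imaginary part first).

Radius of convergence at 0: 5/6.
At -5/2: an algebraic (square-root) branch point.
At 5/6: a pole of order 3; residue 0.


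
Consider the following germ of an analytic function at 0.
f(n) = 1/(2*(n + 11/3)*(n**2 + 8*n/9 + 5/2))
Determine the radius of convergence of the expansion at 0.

The radius of convergence is (1/2)*sqrt(10).

Denominator factor (n + 11/3): pole of order 1 at -11/3, modulus 11/3.
Denominator factor (n**2 + 8*n/9 + 5/2): discriminant -746/81, complex-conjugate roots (-4/9) + ((1/18)*sqrt(746))*i and (-4/9) - ((1/18)*sqrt(746))*i; poles of order 1, moduli (1/2)*sqrt(10) and (1/2)*sqrt(10).
The radius of convergence is the smallest modulus among the singular points: (1/2)*sqrt(10).


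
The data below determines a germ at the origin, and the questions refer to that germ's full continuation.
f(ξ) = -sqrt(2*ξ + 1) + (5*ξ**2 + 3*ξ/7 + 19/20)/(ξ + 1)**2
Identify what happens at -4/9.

The point is a regular point.

Denominator factors: ξ + 1 = 5/9 at ξ = -4/9 — none vanishes.
Branch term sqrt(1 - ξ/(-1/2)): argument at -4/9 is 1/9, nonzero, so -4/9 is not its branch point (a point on a principal cut is still regular for the continued germ).
So the germ continues analytically to -4/9.


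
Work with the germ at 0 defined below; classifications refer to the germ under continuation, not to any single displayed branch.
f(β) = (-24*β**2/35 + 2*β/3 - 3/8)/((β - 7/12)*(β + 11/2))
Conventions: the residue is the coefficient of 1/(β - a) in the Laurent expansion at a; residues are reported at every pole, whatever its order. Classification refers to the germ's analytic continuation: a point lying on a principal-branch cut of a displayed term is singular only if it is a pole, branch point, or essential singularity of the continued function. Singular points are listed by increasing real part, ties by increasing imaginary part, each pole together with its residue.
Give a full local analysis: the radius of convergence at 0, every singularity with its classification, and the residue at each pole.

Denominator factor (β + 11/2): pole of order 1 at -11/2, modulus 11/2.
Denominator factor (β - 7/12): pole of order 1 at 7/12, modulus 7/12.
The radius of convergence is the smallest modulus among the singular points: 7/12.
At the order-1 pole -11/2 set g(β) = (β - (-11/2))*f(β) = (-24*β**2/35 + 2*β/3 - 3/8)/(β - 7/12).
Simple pole: residue = g(a) at a = -11/2, which is 20819/5110.
At the order-1 pole 7/12 set g(β) = (β - (7/12))*f(β) = (-24*β**2/35 + 2*β/3 - 3/8)/(β + 11/2).
Simple pole: residue = g(a) at a = 7/12, which is -79/2190.
List the singular points by increasing real part (a conjugate pair: the negative imaginary part first).

Radius of convergence at 0: 7/12.
At -11/2: a pole of order 1; residue 20819/5110.
At 7/12: a pole of order 1; residue -79/2190.


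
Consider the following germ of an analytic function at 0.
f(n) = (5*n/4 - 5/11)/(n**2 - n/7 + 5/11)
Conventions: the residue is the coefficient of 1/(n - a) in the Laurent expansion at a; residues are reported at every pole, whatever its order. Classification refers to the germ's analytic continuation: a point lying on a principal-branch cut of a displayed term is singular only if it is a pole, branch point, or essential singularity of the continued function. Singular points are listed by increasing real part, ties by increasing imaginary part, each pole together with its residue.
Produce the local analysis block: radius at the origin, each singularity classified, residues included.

Radius of convergence at 0: (1/11)*sqrt(55).
At (1/14) - ((1/154)*sqrt(10659))*i: a pole of order 1; residue (5/8) - ((75/28424)*sqrt(10659))*i.
At (1/14) + ((1/154)*sqrt(10659))*i: a pole of order 1; residue (5/8) + ((75/28424)*sqrt(10659))*i.

Denominator factor (n**2 - n/7 + 5/11): discriminant -969/539, complex-conjugate roots (1/14) + ((1/154)*sqrt(10659))*i and (1/14) - ((1/154)*sqrt(10659))*i; poles of order 1, moduli (1/11)*sqrt(55) and (1/11)*sqrt(55).
The radius of convergence is the smallest modulus among the singular points: (1/11)*sqrt(55).
The factor n**2 - n/7 + 5/11 splits as (n - a)(n - a') with a = (1/14) - ((1/154)*sqrt(10659))*i, a' = (1/14) + ((1/154)*sqrt(10659))*i. At the order-1 pole a set g(n) = (n - a)*f(n) = [5*n/4 - 5/11] / (n - a').
Simple pole: residue = g(a) at a = (1/14) - ((1/154)*sqrt(10659))*i, which is (5/8) - ((75/28424)*sqrt(10659))*i.
The factor n**2 - n/7 + 5/11 splits as (n - a)(n - a') with a = (1/14) + ((1/154)*sqrt(10659))*i, a' = (1/14) - ((1/154)*sqrt(10659))*i. At the order-1 pole a set g(n) = (n - a)*f(n) = [5*n/4 - 5/11] / (n - a').
Simple pole: residue = g(a) at a = (1/14) + ((1/154)*sqrt(10659))*i, which is (5/8) + ((75/28424)*sqrt(10659))*i.
List the singular points by increasing real part (a conjugate pair: the negative imaginary part first).


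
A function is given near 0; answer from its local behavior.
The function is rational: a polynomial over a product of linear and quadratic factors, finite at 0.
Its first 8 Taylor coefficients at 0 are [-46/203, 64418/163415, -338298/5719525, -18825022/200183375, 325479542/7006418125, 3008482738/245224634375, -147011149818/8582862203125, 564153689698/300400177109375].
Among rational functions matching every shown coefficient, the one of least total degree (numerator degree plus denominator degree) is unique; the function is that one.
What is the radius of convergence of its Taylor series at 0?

The radius of convergence is (1/2)*sqrt(14).


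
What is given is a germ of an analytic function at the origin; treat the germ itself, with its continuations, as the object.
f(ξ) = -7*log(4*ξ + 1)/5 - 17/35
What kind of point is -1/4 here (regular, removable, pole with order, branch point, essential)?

The term (-7/5)*log(1 - ξ/(-1/4)) has argument 1 - -1/4/(-1/4) = 0 at -1/4: a logarithmic (infinitely-sheeted) branch point; the remaining terms are analytic or single-valued there.

The point is a logarithmic branch point.


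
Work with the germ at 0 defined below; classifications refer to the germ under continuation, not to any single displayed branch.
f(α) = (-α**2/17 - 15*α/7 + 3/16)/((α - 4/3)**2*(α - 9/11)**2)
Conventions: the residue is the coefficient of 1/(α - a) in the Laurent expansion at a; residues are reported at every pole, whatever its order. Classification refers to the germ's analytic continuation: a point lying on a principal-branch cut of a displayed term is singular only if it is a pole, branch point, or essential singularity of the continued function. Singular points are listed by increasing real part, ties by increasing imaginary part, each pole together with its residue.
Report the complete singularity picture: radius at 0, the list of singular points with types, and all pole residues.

Radius of convergence at 0: 9/11.
At 9/11: a pole of order 2; residue -149292099/4677176.
At 4/3: a pole of order 2; residue 149292099/4677176.

Denominator factor (α - 9/11)^2: pole of order 2 at 9/11, modulus 9/11.
Denominator factor (α - 4/3)^2: pole of order 2 at 4/3, modulus 4/3.
The radius of convergence is the smallest modulus among the singular points: 9/11.
At the order-2 pole 9/11 set g(α) = (α - (9/11))^2*f(α) = (-α**2/17 - 15*α/7 + 3/16)/(α - 4/3)**2.
Order-2 pole: residue = g'(a); g'(9/11) = -149292099/4677176, so the residue is -149292099/4677176.
At the order-2 pole 4/3 set g(α) = (α - (4/3))^2*f(α) = (-α**2/17 - 15*α/7 + 3/16)/(α - 9/11)**2.
Order-2 pole: residue = g'(a); g'(4/3) = 149292099/4677176, so the residue is 149292099/4677176.
List the singular points by increasing real part (a conjugate pair: the negative imaginary part first).


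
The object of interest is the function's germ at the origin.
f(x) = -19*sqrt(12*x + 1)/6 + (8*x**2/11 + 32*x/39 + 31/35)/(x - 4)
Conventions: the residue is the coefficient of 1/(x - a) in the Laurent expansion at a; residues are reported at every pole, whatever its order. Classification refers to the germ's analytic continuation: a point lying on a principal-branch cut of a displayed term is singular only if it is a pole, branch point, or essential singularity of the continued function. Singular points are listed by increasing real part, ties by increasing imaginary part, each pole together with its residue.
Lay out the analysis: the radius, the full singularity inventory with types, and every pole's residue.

Denominator factor (x - 4): pole of order 1 at 4, modulus 4.
Branch term (-19/6)*sqrt(1 - x/(-1/12)): its argument vanishes at x = -1/12, a square-root branch point, modulus 1/12.
The radius of convergence is the smallest modulus among the singular points: 1/12.
The branch term is analytic at 4 and contributes nothing to the residue; only the rational part matters.
At the order-1 pole 4 set g(x) = (x - (4))*(rational part) = 8*x**2/11 + 32*x/39 + 31/35.
Simple pole: residue = g(a) at a = 4, which is 237299/15015.
List the singular points by increasing real part (a conjugate pair: the negative imaginary part first).

Radius of convergence at 0: 1/12.
At -1/12: an algebraic (square-root) branch point.
At 4: a pole of order 1; residue 237299/15015.


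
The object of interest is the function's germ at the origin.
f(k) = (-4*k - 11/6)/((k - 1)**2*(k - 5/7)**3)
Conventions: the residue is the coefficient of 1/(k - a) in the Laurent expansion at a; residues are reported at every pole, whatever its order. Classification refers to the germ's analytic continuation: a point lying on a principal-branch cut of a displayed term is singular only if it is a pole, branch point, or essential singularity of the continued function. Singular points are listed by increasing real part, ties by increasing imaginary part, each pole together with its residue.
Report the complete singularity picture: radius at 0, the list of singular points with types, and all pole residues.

Denominator factor (k - 5/7)^3: pole of order 3 at 5/7, modulus 5/7.
Denominator factor (k - 1)^2: pole of order 2 at 1, modulus 1.
The radius of convergence is the smallest modulus among the singular points: 5/7.
At the order-3 pole 5/7 set g(k) = (k - (5/7))^3*f(k) = (-4*k - 11/6)/(k - 1)**2.
Order-3 pole: residue = g''(a)/2; g''(5/7) = -78547/16, so the residue is -78547/32.
At the order-2 pole 1 set g(k) = (k - (1))^2*f(k) = (-4*k - 11/6)/(k - 5/7)**3.
Order-2 pole: residue = g'(a); g'(1) = 78547/32, so the residue is 78547/32.
List the singular points by increasing real part (a conjugate pair: the negative imaginary part first).

Radius of convergence at 0: 5/7.
At 5/7: a pole of order 3; residue -78547/32.
At 1: a pole of order 2; residue 78547/32.


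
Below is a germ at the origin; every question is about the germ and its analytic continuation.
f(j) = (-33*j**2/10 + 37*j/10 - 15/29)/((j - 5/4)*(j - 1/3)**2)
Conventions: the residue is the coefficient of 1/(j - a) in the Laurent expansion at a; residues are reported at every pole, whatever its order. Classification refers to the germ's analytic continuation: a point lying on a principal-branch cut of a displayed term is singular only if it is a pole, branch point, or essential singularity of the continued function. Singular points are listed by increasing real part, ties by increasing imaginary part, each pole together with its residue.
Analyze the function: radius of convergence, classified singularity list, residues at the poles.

Radius of convergence at 0: 1/3.
At 1/3: a pole of order 2; residue -36006/17545.
At 5/4: a pole of order 1; residue -8757/7018.

Denominator factor (j - 1/3)^2: pole of order 2 at 1/3, modulus 1/3.
Denominator factor (j - 5/4): pole of order 1 at 5/4, modulus 5/4.
The radius of convergence is the smallest modulus among the singular points: 1/3.
At the order-2 pole 1/3 set g(j) = (j - (1/3))^2*f(j) = (-33*j**2/10 + 37*j/10 - 15/29)/(j - 5/4).
Order-2 pole: residue = g'(a); g'(1/3) = -36006/17545, so the residue is -36006/17545.
At the order-1 pole 5/4 set g(j) = (j - (5/4))*f(j) = (-33*j**2/10 + 37*j/10 - 15/29)/(j - 1/3)**2.
Simple pole: residue = g(a) at a = 5/4, which is -8757/7018.
List the singular points by increasing real part (a conjugate pair: the negative imaginary part first).


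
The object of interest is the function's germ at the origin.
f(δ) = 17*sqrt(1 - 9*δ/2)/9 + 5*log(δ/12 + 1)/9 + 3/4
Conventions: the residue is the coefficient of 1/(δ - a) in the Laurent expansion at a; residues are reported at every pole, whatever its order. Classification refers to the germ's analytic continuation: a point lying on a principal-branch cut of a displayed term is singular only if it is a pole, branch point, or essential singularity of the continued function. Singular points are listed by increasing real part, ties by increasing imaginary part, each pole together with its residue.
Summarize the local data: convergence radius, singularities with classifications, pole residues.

Radius of convergence at 0: 2/9.
At -12: a logarithmic branch point.
At 2/9: an algebraic (square-root) branch point.

Branch term (5/9)*log(1 - δ/(-12)): its argument vanishes at δ = -12, a logarithmic branch point, modulus 12.
Branch term (17/9)*sqrt(1 - δ/(2/9)): its argument vanishes at δ = 2/9, a square-root branch point, modulus 2/9.
The radius of convergence is the smallest modulus among the singular points: 2/9.
List the singular points by increasing real part (a conjugate pair: the negative imaginary part first).


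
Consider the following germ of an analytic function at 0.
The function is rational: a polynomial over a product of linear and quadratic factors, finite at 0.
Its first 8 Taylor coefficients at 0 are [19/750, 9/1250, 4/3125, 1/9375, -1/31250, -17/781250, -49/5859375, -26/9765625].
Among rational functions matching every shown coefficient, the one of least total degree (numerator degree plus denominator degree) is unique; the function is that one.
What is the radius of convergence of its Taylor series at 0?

The radius of convergence is 5.

No rational of total degree below 4 reproduces all 8 coefficients; solving the [1/3] Pade equations on them gives f(δ) = (δ - 19/6)/(δ - 5)**3, whose expansion matches every shown term.
Denominator factor (δ - 5)^3: pole of order 3 at 5, modulus 5.
The radius of convergence is the smallest modulus among the singular points: 5.


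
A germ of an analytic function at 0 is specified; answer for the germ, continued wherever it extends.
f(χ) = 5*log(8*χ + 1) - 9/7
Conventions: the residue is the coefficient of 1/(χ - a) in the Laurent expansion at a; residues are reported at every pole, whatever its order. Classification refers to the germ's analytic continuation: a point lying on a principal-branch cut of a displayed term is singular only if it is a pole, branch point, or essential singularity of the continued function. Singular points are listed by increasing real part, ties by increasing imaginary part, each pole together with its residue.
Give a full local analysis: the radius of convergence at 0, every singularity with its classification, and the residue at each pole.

Branch term (5)*log(1 - χ/(-1/8)): its argument vanishes at χ = -1/8, a logarithmic branch point, modulus 1/8.
The radius of convergence is the smallest modulus among the singular points: 1/8.

Radius of convergence at 0: 1/8.
At -1/8: a logarithmic branch point.


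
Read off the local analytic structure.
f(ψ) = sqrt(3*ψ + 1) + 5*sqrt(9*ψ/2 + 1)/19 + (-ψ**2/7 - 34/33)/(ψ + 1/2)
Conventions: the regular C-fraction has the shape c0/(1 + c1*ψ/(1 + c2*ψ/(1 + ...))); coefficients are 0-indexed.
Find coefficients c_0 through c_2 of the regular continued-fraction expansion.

The regular C-fraction coefficients are [-500/627, 15583/2000, -1337479473/218162000].

Taylor coefficients (expand at 0): a_0 = -500/627, a_1 = 15583/2508, a_2 = -1449319/140448.
c0 = a_0 = -500/627. Peel one level at a time: if S = 1 + c*ψ/S' with S'(0) = 1, then c is the ψ-coefficient of S and S' = c*ψ/(S - 1).
S_1 = c0/f = 1 + (15583/2000)*ψ + (1337479473/28000000)*ψ^2 + ...; c1 = 15583/2000.
S_2 = c1*ψ/(S_1 - 1) = 1 + (-1337479473/218162000)*ψ + ...; c2 = -1337479473/218162000.


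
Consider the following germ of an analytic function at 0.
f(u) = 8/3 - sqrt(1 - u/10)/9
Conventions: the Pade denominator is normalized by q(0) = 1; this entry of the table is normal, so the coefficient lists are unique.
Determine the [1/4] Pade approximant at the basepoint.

Taylor coefficients needed (expand at 0): a_0 = 23/9, a_1 = 1/180, a_2 = 1/7200, a_3 = 1/144000, a_4 = 1/2304000, a_5 = 7/230400000.
Write the denominator as Q(u) = 1 + q1*u + q2*u^2 + q3*u^3 + q4*u^4. Requiring Q*f - P = O(u^6) with deg P <= 1 kills the coefficients of u^2..u^5 in Q*f:
  u^2: a_2 + q1*a_1 + q2*a_0 = 0, i.e. 1/7200 + (1/180)*q1 + (23/9)*q2 = 0.
  u^3: a_3 + q1*a_2 + q2*a_1 + q3*a_0 = 0, i.e. 1/144000 + (1/7200)*q1 + (1/180)*q2 + (23/9)*q3 = 0.
  u^4: a_4 + q1*a_3 + q2*a_2 + q3*a_1 + q4*a_0 = 0, i.e. 1/2304000 + (1/144000)*q1 + (1/7200)*q2 + (1/180)*q3 + (23/9)*q4 = 0.
  u^5: a_5 + q1*a_4 + q2*a_3 + q3*a_2 + q4*a_1 = 0, i.e. 7/230400000 + (1/2304000)*q1 + (1/144000)*q2 + (1/7200)*q3 + (1/180)*q4 = 0.
Solving this linear system: q1 = -20147/279065, q2 = 4581/44650400, q3 = 439/446504000, q4 = 1331/71440640000.
The numerator is Q*f truncated at degree 1: P0 = a_0 = 23/9; P1 = a_1 + q1*a_0 = -599237/3348780.

The Pade approximant has numerator coefficients [23/9, -599237/3348780]; denominator coefficients [1, -20147/279065, 4581/44650400, 439/446504000, 1331/71440640000].


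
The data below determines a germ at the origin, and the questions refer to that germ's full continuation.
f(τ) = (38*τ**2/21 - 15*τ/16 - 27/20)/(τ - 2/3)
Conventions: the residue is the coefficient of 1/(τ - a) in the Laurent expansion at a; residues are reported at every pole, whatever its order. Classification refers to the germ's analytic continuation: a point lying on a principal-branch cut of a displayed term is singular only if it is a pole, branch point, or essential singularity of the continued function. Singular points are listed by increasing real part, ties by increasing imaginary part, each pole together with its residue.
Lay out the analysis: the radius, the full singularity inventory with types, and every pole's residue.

Radius of convergence at 0: 2/3.
At 2/3: a pole of order 1; residue -8851/7560.

Denominator factor (τ - 2/3): pole of order 1 at 2/3, modulus 2/3.
The radius of convergence is the smallest modulus among the singular points: 2/3.
At the order-1 pole 2/3 set g(τ) = (τ - (2/3))*f(τ) = 38*τ**2/21 - 15*τ/16 - 27/20.
Simple pole: residue = g(a) at a = 2/3, which is -8851/7560.


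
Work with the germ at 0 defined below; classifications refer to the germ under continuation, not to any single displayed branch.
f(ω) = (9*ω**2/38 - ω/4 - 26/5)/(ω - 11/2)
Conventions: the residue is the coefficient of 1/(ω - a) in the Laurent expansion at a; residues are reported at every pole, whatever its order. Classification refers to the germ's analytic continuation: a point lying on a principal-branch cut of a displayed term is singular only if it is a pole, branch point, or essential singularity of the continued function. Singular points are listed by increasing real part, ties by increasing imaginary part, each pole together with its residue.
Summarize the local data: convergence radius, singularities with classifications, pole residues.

Denominator factor (ω - 11/2): pole of order 1 at 11/2, modulus 11/2.
The radius of convergence is the smallest modulus among the singular points: 11/2.
At the order-1 pole 11/2 set g(ω) = (ω - (11/2))*f(ω) = 9*ω**2/38 - ω/4 - 26/5.
Simple pole: residue = g(a) at a = 11/2, which is 56/95.

Radius of convergence at 0: 11/2.
At 11/2: a pole of order 1; residue 56/95.


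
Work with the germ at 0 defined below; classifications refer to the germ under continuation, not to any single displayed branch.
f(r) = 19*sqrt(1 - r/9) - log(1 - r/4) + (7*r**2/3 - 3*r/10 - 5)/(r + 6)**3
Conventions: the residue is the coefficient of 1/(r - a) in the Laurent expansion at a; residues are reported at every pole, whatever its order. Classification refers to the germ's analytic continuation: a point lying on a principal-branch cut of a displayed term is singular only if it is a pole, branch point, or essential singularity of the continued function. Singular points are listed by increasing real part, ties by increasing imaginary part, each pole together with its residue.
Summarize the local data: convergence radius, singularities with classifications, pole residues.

Denominator factor (r + 6)^3: pole of order 3 at -6, modulus 6.
Branch term (-1)*log(1 - r/(4)): its argument vanishes at r = 4, a logarithmic branch point, modulus 4.
Branch term (19)*sqrt(1 - r/(9)): its argument vanishes at r = 9, a square-root branch point, modulus 9.
The radius of convergence is the smallest modulus among the singular points: 4.
The branch terms are analytic at -6 and contribute nothing to the residue; only the rational part matters.
At the order-3 pole -6 set g(r) = (r - (-6))^3*(rational part) = 7*r**2/3 - 3*r/10 - 5.
Order-3 pole: residue = g''(a)/2; g''(-6) = 14/3, so the residue is 7/3.
List the singular points by increasing real part (a conjugate pair: the negative imaginary part first).

Radius of convergence at 0: 4.
At -6: a pole of order 3; residue 7/3.
At 4: a logarithmic branch point.
At 9: an algebraic (square-root) branch point.


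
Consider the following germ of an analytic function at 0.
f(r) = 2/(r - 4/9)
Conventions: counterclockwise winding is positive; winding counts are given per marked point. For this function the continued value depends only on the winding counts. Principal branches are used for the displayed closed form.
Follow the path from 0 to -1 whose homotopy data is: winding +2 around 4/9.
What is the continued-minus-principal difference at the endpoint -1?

Continued minus principal equals 0.

The function is rational, hence single-valued: continuing it around any pole returns the same value, so the difference is 0.
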